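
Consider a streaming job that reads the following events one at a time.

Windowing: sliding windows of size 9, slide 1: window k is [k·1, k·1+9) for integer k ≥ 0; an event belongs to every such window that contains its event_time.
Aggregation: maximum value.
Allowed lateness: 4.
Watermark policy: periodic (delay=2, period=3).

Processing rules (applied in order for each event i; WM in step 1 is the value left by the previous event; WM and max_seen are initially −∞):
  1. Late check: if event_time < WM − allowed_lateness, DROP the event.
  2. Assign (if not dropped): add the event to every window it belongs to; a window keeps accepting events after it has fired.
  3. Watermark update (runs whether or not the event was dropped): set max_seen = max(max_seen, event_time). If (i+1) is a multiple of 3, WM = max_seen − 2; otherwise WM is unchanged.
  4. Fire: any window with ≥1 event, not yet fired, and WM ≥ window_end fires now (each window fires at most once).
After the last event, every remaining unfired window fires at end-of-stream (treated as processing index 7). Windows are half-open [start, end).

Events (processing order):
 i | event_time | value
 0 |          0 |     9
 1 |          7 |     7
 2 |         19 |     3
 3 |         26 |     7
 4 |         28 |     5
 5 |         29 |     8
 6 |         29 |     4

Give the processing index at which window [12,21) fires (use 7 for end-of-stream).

i=0 t=0 v=9: → [0,9); WM=−∞
i=1 t=7 v=7: → [7,16),[6,15),[5,14),[4,13),[3,12),[2,11),[1,10),[0,9); WM=−∞
i=2 t=19 v=3: → [19,28),[18,27),[17,26),[16,25),[15,24),[14,23),[13,22),[12,21),[11,20); WM=17; [0,9) fires=9 [1,10) fires=7 [2,11) fires=7 [3,12) fires=7 [4,13) fires=7 [5,14) fires=7 [6,15) fires=7 [7,16) fires=7
i=3 t=26 v=7: → [26,35),[25,34),[24,33),[23,32),[22,31),[21,30),[20,29),[19,28),[18,27); WM=17
i=4 t=28 v=5: → [28,37),[27,36),[26,35),[25,34),[24,33),[23,32),[22,31),[21,30),[20,29); WM=17
i=5 t=29 v=8: → [29,38),[28,37),[27,36),[26,35),[25,34),[24,33),[23,32),[22,31),[21,30); WM=27; [11,20) fires=3 [12,21) fires=3 [13,22) fires=3 [14,23) fires=3 [15,24) fires=3 [16,25) fires=3 [17,26) fires=3 [18,27) fires=7
i=6 t=29 v=4: → [29,38),[28,37),[27,36),[26,35),[25,34),[24,33),[23,32),[22,31),[21,30); WM=27

5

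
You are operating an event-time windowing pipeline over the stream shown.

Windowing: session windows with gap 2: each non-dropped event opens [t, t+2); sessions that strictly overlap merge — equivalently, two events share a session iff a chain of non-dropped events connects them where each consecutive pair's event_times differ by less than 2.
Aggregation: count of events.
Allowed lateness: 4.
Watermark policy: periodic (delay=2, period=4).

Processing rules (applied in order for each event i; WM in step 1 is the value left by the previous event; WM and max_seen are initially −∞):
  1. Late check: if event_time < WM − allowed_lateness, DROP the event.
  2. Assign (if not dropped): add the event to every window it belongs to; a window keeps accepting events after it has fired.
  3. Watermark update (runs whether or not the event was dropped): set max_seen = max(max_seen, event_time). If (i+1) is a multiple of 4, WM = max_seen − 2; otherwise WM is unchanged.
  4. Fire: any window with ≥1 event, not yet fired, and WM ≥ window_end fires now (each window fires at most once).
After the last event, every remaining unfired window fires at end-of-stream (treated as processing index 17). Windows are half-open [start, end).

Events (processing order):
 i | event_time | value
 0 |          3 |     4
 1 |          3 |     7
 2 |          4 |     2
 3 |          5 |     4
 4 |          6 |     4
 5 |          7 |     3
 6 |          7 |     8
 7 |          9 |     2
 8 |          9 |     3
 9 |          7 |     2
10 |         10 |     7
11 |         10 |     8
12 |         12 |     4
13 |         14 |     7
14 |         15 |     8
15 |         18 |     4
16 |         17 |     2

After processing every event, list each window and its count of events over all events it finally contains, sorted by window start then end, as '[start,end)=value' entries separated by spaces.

[3,9)=8 [9,12)=4 [12,14)=1 [14,17)=2 [17,20)=2

i=0 t=3 v=4: → [3,5); WM=−∞
i=1 t=3 v=7: → [3,5); WM=−∞
i=2 t=4 v=2: → [3,6); WM=−∞
i=3 t=5 v=4: → [3,7); WM=3
i=4 t=6 v=4: → [3,8); WM=3
i=5 t=7 v=3: → [3,9); WM=3
i=6 t=7 v=8: → [3,9); WM=3
i=7 t=9 v=2: → [9,11); WM=7
i=8 t=9 v=3: → [9,11); WM=7
i=9 t=7 v=2: → [3,9); WM=7
i=10 t=10 v=7: → [9,12); WM=7
i=11 t=10 v=8: → [9,12); WM=8
i=12 t=12 v=4: → [12,14); WM=8
i=13 t=14 v=7: → [14,16); WM=8
i=14 t=15 v=8: → [14,17); WM=8
i=15 t=18 v=4: → [18,20); WM=16
i=16 t=17 v=2: → [17,20); WM=16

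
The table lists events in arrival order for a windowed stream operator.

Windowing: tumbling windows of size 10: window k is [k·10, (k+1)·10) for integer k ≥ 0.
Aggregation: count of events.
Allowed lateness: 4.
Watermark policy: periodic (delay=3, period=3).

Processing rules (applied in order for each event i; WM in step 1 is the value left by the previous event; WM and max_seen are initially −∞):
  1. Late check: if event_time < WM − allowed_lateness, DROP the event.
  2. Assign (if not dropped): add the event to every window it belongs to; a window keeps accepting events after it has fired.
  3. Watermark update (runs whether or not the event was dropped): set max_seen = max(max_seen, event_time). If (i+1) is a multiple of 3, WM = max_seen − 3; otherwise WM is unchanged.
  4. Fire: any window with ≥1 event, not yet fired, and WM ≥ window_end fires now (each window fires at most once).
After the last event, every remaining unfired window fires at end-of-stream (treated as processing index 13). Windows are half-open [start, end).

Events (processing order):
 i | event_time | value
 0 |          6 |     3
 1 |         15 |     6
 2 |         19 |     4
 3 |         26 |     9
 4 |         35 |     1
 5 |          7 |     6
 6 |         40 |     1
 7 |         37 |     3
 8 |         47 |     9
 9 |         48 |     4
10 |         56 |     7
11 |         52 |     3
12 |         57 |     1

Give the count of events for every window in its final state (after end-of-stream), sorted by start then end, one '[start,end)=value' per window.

i=0 t=6 v=3: → [0,10); WM=−∞
i=1 t=15 v=6: → [10,20); WM=−∞
i=2 t=19 v=4: → [10,20); WM=16; [0,10) fires=1
i=3 t=26 v=9: → [20,30); WM=16
i=4 t=35 v=1: → [30,40); WM=16
i=5 t=7 v=6: DROP (t<16-4); WM=32; [10,20) fires=2 [20,30) fires=1
i=6 t=40 v=1: → [40,50); WM=32
i=7 t=37 v=3: → [30,40); WM=32
i=8 t=47 v=9: → [40,50); WM=44; [30,40) fires=2
i=9 t=48 v=4: → [40,50); WM=44
i=10 t=56 v=7: → [50,60); WM=44
i=11 t=52 v=3: → [50,60); WM=53; [40,50) fires=3
i=12 t=57 v=1: → [50,60); WM=53

[0,10)=1 [10,20)=2 [20,30)=1 [30,40)=2 [40,50)=3 [50,60)=3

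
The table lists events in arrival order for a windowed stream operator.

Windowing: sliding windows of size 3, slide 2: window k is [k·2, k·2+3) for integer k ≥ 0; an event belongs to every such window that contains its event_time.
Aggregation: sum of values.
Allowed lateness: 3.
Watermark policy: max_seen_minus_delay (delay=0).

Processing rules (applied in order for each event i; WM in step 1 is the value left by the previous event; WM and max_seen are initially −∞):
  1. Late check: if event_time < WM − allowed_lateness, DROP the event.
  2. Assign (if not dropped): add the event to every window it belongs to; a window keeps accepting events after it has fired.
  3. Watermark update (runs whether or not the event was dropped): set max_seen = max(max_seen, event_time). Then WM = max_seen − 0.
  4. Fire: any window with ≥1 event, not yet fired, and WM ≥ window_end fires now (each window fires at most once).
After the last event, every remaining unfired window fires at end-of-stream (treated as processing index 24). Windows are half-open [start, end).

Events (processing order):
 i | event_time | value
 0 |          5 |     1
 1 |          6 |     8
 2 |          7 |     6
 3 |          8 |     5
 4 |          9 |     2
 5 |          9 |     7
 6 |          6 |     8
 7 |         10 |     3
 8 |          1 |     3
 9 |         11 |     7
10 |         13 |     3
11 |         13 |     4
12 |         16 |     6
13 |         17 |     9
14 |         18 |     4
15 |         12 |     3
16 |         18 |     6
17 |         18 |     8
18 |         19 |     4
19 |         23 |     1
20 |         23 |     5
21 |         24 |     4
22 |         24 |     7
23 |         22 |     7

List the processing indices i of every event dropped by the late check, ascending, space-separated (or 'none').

8 15

i=0 t=5 v=1: → [4,7); WM=5
i=1 t=6 v=8: → [6,9),[4,7); WM=6
i=2 t=7 v=6: → [6,9); WM=7; [4,7) fires=9
i=3 t=8 v=5: → [8,11),[6,9); WM=8
i=4 t=9 v=2: → [8,11); WM=9; [6,9) fires=19
i=5 t=9 v=7: → [8,11); WM=9
i=6 t=6 v=8: → [6,9),[4,7); WM=9
i=7 t=10 v=3: → [10,13),[8,11); WM=10
i=8 t=1 v=3: DROP (t<10-3); WM=10
i=9 t=11 v=7: → [10,13); WM=11; [8,11) fires=17
i=10 t=13 v=3: → [12,15); WM=13; [10,13) fires=10
i=11 t=13 v=4: → [12,15); WM=13
i=12 t=16 v=6: → [16,19),[14,17); WM=16; [12,15) fires=7
i=13 t=17 v=9: → [16,19); WM=17; [14,17) fires=6
i=14 t=18 v=4: → [18,21),[16,19); WM=18
i=15 t=12 v=3: DROP (t<18-3); WM=18
i=16 t=18 v=6: → [18,21),[16,19); WM=18
i=17 t=18 v=8: → [18,21),[16,19); WM=18
i=18 t=19 v=4: → [18,21); WM=19; [16,19) fires=33
i=19 t=23 v=1: → [22,25); WM=23; [18,21) fires=22
i=20 t=23 v=5: → [22,25); WM=23
i=21 t=24 v=4: → [24,27),[22,25); WM=24
i=22 t=24 v=7: → [24,27),[22,25); WM=24
i=23 t=22 v=7: → [22,25),[20,23); WM=24; [20,23) fires=7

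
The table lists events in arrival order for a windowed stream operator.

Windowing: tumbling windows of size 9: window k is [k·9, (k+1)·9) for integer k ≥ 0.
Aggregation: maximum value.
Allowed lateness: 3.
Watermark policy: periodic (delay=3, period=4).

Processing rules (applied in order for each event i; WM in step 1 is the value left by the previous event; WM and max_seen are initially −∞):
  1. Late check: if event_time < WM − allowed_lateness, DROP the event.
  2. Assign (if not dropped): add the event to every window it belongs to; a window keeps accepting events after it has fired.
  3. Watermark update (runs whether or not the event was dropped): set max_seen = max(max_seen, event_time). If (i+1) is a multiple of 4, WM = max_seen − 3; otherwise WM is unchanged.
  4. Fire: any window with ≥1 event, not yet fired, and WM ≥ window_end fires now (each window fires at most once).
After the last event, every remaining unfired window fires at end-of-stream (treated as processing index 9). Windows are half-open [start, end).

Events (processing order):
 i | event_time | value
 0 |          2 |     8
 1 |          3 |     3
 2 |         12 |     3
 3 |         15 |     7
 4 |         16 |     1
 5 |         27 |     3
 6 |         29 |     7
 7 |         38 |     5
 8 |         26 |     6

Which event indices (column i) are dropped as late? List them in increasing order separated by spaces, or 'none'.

8

i=0 t=2 v=8: → [0,9); WM=−∞
i=1 t=3 v=3: → [0,9); WM=−∞
i=2 t=12 v=3: → [9,18); WM=−∞
i=3 t=15 v=7: → [9,18); WM=12; [0,9) fires=8
i=4 t=16 v=1: → [9,18); WM=12
i=5 t=27 v=3: → [27,36); WM=12
i=6 t=29 v=7: → [27,36); WM=12
i=7 t=38 v=5: → [36,45); WM=35; [9,18) fires=7
i=8 t=26 v=6: DROP (t<35-3); WM=35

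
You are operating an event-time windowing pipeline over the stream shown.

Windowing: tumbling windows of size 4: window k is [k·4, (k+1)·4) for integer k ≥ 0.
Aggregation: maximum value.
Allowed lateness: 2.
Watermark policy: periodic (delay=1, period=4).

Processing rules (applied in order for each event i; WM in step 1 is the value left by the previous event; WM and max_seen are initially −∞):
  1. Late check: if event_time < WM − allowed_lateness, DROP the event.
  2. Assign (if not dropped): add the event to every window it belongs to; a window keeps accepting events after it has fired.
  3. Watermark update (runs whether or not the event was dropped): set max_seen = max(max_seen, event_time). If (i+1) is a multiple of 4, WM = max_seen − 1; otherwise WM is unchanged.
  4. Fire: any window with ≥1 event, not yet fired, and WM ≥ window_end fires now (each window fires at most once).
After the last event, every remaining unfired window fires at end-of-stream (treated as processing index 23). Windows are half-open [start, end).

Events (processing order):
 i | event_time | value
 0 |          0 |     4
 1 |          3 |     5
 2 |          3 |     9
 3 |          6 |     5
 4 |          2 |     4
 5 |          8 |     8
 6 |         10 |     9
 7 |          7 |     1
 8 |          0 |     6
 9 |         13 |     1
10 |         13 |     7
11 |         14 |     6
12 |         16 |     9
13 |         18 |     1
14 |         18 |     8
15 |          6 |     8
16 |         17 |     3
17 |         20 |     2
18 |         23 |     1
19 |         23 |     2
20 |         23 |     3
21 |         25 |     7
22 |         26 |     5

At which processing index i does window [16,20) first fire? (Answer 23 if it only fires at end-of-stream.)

19

i=0 t=0 v=4: → [0,4); WM=−∞
i=1 t=3 v=5: → [0,4); WM=−∞
i=2 t=3 v=9: → [0,4); WM=−∞
i=3 t=6 v=5: → [4,8); WM=5; [0,4) fires=9
i=4 t=2 v=4: DROP (t<5-2); WM=5
i=5 t=8 v=8: → [8,12); WM=5
i=6 t=10 v=9: → [8,12); WM=5
i=7 t=7 v=1: → [4,8); WM=9; [4,8) fires=5
i=8 t=0 v=6: DROP (t<9-2); WM=9
i=9 t=13 v=1: → [12,16); WM=9
i=10 t=13 v=7: → [12,16); WM=9
i=11 t=14 v=6: → [12,16); WM=13; [8,12) fires=9
i=12 t=16 v=9: → [16,20); WM=13
i=13 t=18 v=1: → [16,20); WM=13
i=14 t=18 v=8: → [16,20); WM=13
i=15 t=6 v=8: DROP (t<13-2); WM=17; [12,16) fires=7
i=16 t=17 v=3: → [16,20); WM=17
i=17 t=20 v=2: → [20,24); WM=17
i=18 t=23 v=1: → [20,24); WM=17
i=19 t=23 v=2: → [20,24); WM=22; [16,20) fires=9
i=20 t=23 v=3: → [20,24); WM=22
i=21 t=25 v=7: → [24,28); WM=22
i=22 t=26 v=5: → [24,28); WM=22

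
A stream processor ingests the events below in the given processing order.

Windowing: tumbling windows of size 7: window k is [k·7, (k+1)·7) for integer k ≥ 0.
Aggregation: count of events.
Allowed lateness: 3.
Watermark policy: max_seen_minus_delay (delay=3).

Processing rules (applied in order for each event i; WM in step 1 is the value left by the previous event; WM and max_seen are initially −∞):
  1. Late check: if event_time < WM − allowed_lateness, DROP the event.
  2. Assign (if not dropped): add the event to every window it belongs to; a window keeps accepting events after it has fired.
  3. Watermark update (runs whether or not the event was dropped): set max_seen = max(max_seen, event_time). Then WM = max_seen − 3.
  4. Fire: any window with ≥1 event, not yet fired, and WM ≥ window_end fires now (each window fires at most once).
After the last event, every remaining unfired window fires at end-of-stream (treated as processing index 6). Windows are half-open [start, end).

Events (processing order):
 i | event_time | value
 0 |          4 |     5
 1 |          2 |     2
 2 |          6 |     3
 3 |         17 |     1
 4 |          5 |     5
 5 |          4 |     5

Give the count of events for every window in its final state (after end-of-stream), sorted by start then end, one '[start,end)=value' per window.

i=0 t=4 v=5: → [0,7); WM=1
i=1 t=2 v=2: → [0,7); WM=1
i=2 t=6 v=3: → [0,7); WM=3
i=3 t=17 v=1: → [14,21); WM=14; [0,7) fires=3
i=4 t=5 v=5: DROP (t<14-3); WM=14
i=5 t=4 v=5: DROP (t<14-3); WM=14

[0,7)=3 [14,21)=1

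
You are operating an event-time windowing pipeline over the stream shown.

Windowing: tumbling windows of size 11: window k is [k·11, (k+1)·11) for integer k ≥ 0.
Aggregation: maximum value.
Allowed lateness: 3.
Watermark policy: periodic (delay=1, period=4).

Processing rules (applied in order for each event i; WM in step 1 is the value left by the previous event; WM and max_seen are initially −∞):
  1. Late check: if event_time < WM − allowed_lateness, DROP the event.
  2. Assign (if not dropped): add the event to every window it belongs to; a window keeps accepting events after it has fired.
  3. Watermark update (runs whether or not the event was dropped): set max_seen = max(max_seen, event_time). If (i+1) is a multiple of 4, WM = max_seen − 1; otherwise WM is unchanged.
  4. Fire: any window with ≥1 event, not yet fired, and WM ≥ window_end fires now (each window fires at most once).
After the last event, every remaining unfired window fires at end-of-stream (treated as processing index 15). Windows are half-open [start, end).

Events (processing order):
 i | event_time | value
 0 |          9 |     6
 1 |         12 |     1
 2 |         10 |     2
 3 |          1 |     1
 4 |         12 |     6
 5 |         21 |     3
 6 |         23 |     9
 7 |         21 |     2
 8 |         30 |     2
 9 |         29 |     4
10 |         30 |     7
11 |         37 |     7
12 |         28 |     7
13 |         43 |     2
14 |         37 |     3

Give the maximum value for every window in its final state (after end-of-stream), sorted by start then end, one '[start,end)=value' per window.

[0,11)=6 [11,22)=6 [22,33)=9 [33,44)=7

i=0 t=9 v=6: → [0,11); WM=−∞
i=1 t=12 v=1: → [11,22); WM=−∞
i=2 t=10 v=2: → [0,11); WM=−∞
i=3 t=1 v=1: → [0,11); WM=11; [0,11) fires=6
i=4 t=12 v=6: → [11,22); WM=11
i=5 t=21 v=3: → [11,22); WM=11
i=6 t=23 v=9: → [22,33); WM=11
i=7 t=21 v=2: → [11,22); WM=22; [11,22) fires=6
i=8 t=30 v=2: → [22,33); WM=22
i=9 t=29 v=4: → [22,33); WM=22
i=10 t=30 v=7: → [22,33); WM=22
i=11 t=37 v=7: → [33,44); WM=36; [22,33) fires=9
i=12 t=28 v=7: DROP (t<36-3); WM=36
i=13 t=43 v=2: → [33,44); WM=36
i=14 t=37 v=3: → [33,44); WM=36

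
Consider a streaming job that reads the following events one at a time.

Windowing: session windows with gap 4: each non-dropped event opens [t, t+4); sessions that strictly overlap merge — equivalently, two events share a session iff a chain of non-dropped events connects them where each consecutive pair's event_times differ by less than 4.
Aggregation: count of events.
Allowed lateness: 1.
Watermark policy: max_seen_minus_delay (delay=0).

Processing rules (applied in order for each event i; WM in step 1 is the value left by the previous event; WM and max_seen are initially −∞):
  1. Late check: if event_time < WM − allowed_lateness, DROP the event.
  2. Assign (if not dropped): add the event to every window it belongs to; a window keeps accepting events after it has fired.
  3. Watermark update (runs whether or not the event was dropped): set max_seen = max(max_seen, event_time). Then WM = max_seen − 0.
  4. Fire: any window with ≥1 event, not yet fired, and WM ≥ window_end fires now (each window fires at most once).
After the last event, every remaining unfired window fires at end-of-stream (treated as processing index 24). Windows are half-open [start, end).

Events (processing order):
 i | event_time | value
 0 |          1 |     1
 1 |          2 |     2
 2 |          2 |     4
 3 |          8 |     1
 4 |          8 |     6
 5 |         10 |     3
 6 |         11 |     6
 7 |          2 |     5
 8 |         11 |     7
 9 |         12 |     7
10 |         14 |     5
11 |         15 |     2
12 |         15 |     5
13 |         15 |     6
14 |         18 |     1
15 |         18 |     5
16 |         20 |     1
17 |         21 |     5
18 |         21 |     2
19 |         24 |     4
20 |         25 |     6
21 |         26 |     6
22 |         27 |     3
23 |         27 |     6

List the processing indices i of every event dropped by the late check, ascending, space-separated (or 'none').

i=0 t=1 v=1: → [1,5); WM=1
i=1 t=2 v=2: → [1,6); WM=2
i=2 t=2 v=4: → [1,6); WM=2
i=3 t=8 v=1: → [8,12); WM=8
i=4 t=8 v=6: → [8,12); WM=8
i=5 t=10 v=3: → [8,14); WM=10
i=6 t=11 v=6: → [8,15); WM=11
i=7 t=2 v=5: DROP (t<11-1); WM=11
i=8 t=11 v=7: → [8,15); WM=11
i=9 t=12 v=7: → [8,16); WM=12
i=10 t=14 v=5: → [8,18); WM=14
i=11 t=15 v=2: → [8,19); WM=15
i=12 t=15 v=5: → [8,19); WM=15
i=13 t=15 v=6: → [8,19); WM=15
i=14 t=18 v=1: → [8,22); WM=18
i=15 t=18 v=5: → [8,22); WM=18
i=16 t=20 v=1: → [8,24); WM=20
i=17 t=21 v=5: → [8,25); WM=21
i=18 t=21 v=2: → [8,25); WM=21
i=19 t=24 v=4: → [8,28); WM=24
i=20 t=25 v=6: → [8,29); WM=25
i=21 t=26 v=6: → [8,30); WM=26
i=22 t=27 v=3: → [8,31); WM=27
i=23 t=27 v=6: → [8,31); WM=27

7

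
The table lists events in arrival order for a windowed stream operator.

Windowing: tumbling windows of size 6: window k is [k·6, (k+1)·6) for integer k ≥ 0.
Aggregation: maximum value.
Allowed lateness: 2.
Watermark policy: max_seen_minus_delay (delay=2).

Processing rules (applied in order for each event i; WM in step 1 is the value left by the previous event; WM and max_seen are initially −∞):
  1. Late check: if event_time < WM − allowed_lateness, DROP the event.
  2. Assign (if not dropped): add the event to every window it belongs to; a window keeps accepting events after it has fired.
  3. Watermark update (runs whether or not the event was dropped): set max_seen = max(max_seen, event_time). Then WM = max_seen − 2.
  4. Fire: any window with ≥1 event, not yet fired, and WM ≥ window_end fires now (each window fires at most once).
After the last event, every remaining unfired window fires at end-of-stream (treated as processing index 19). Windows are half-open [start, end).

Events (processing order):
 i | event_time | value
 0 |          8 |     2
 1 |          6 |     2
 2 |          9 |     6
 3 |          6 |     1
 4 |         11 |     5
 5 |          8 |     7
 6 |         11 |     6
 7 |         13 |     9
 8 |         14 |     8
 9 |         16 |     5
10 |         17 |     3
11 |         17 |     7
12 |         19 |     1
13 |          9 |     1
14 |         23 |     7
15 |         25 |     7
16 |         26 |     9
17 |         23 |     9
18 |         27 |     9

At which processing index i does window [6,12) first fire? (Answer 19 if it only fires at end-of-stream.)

8

i=0 t=8 v=2: → [6,12); WM=6
i=1 t=6 v=2: → [6,12); WM=6
i=2 t=9 v=6: → [6,12); WM=7
i=3 t=6 v=1: → [6,12); WM=7
i=4 t=11 v=5: → [6,12); WM=9
i=5 t=8 v=7: → [6,12); WM=9
i=6 t=11 v=6: → [6,12); WM=9
i=7 t=13 v=9: → [12,18); WM=11
i=8 t=14 v=8: → [12,18); WM=12; [6,12) fires=7
i=9 t=16 v=5: → [12,18); WM=14
i=10 t=17 v=3: → [12,18); WM=15
i=11 t=17 v=7: → [12,18); WM=15
i=12 t=19 v=1: → [18,24); WM=17
i=13 t=9 v=1: DROP (t<17-2); WM=17
i=14 t=23 v=7: → [18,24); WM=21; [12,18) fires=9
i=15 t=25 v=7: → [24,30); WM=23
i=16 t=26 v=9: → [24,30); WM=24; [18,24) fires=7
i=17 t=23 v=9: → [18,24); WM=24
i=18 t=27 v=9: → [24,30); WM=25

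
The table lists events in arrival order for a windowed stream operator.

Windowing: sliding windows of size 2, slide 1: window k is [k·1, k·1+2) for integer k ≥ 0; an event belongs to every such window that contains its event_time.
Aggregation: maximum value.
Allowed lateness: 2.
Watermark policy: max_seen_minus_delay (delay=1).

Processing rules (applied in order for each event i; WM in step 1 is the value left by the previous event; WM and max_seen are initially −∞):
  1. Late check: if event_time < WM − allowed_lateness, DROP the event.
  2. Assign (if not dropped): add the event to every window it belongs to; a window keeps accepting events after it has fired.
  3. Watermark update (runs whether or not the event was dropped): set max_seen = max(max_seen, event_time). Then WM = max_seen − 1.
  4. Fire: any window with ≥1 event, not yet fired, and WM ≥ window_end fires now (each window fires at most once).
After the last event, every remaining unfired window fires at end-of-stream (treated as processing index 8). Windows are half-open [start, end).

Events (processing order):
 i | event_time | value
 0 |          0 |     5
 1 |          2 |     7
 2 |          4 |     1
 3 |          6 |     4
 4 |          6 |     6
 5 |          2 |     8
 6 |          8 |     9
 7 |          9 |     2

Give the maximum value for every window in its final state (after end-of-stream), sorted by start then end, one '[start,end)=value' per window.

i=0 t=0 v=5: → [0,2); WM=-1
i=1 t=2 v=7: → [2,4),[1,3); WM=1
i=2 t=4 v=1: → [4,6),[3,5); WM=3; [0,2) fires=5 [1,3) fires=7
i=3 t=6 v=4: → [6,8),[5,7); WM=5; [2,4) fires=7 [3,5) fires=1
i=4 t=6 v=6: → [6,8),[5,7); WM=5
i=5 t=2 v=8: DROP (t<5-2); WM=5
i=6 t=8 v=9: → [8,10),[7,9); WM=7; [4,6) fires=1 [5,7) fires=6
i=7 t=9 v=2: → [9,11),[8,10); WM=8; [6,8) fires=6

[0,2)=5 [1,3)=7 [2,4)=7 [3,5)=1 [4,6)=1 [5,7)=6 [6,8)=6 [7,9)=9 [8,10)=9 [9,11)=2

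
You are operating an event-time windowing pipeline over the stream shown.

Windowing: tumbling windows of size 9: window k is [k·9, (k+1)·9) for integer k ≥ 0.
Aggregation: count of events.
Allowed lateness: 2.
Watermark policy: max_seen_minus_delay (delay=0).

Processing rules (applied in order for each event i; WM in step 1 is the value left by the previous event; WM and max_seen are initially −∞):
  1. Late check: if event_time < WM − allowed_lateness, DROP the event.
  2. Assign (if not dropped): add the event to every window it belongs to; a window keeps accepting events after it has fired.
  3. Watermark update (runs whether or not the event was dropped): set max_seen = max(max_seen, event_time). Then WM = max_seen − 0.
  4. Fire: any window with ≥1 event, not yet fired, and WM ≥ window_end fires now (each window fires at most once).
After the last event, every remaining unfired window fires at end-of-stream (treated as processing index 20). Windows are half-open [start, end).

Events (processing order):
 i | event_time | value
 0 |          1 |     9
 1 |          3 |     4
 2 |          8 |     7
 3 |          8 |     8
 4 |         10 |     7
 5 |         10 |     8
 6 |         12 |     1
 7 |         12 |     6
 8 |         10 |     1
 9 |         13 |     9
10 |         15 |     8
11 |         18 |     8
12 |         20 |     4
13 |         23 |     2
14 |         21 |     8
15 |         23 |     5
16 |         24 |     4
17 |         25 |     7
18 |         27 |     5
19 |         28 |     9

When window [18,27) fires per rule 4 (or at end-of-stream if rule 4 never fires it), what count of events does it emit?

7

i=0 t=1 v=9: → [0,9); WM=1
i=1 t=3 v=4: → [0,9); WM=3
i=2 t=8 v=7: → [0,9); WM=8
i=3 t=8 v=8: → [0,9); WM=8
i=4 t=10 v=7: → [9,18); WM=10; [0,9) fires=4
i=5 t=10 v=8: → [9,18); WM=10
i=6 t=12 v=1: → [9,18); WM=12
i=7 t=12 v=6: → [9,18); WM=12
i=8 t=10 v=1: → [9,18); WM=12
i=9 t=13 v=9: → [9,18); WM=13
i=10 t=15 v=8: → [9,18); WM=15
i=11 t=18 v=8: → [18,27); WM=18; [9,18) fires=7
i=12 t=20 v=4: → [18,27); WM=20
i=13 t=23 v=2: → [18,27); WM=23
i=14 t=21 v=8: → [18,27); WM=23
i=15 t=23 v=5: → [18,27); WM=23
i=16 t=24 v=4: → [18,27); WM=24
i=17 t=25 v=7: → [18,27); WM=25
i=18 t=27 v=5: → [27,36); WM=27; [18,27) fires=7
i=19 t=28 v=9: → [27,36); WM=28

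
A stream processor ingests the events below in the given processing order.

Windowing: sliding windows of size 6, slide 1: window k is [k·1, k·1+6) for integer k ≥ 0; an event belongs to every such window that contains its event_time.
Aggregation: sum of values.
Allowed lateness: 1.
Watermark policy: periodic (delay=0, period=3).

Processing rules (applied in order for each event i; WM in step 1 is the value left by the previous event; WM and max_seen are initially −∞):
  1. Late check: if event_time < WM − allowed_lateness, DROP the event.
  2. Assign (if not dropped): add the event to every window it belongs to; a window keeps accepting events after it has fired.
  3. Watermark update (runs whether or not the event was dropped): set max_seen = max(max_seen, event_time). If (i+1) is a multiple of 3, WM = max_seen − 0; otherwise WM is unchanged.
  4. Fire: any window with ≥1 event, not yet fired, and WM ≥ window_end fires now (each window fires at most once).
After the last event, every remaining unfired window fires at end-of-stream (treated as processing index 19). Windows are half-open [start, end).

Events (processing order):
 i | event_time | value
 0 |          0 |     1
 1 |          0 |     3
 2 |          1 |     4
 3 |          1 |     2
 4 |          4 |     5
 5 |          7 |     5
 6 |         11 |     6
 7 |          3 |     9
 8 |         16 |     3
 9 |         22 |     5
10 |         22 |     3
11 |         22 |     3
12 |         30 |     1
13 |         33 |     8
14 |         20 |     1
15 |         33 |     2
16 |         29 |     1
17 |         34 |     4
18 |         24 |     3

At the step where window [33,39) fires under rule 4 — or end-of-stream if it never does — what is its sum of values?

14

i=0 t=0 v=1: → [0,6); WM=−∞
i=1 t=0 v=3: → [0,6); WM=−∞
i=2 t=1 v=4: → [1,7),[0,6); WM=1
i=3 t=1 v=2: → [1,7),[0,6); WM=1
i=4 t=4 v=5: → [4,10),[3,9),[2,8),[1,7),[0,6); WM=1
i=5 t=7 v=5: → [7,13),[6,12),[5,11),[4,10),[3,9),[2,8); WM=7; [0,6) fires=15 [1,7) fires=11
i=6 t=11 v=6: → [11,17),[10,16),[9,15),[8,14),[7,13),[6,12); WM=7
i=7 t=3 v=9: DROP (t<7-1); WM=7
i=8 t=16 v=3: → [16,22),[15,21),[14,20),[13,19),[12,18),[11,17); WM=16; [2,8) fires=10 [3,9) fires=10 [4,10) fires=10 [5,11) fires=5 [6,12) fires=11 [7,13) fires=11 [8,14) fires=6 [9,15) fires=6 [10,16) fires=6
i=9 t=22 v=5: → [22,28),[21,27),[20,26),[19,25),[18,24),[17,23); WM=16
i=10 t=22 v=3: → [22,28),[21,27),[20,26),[19,25),[18,24),[17,23); WM=16
i=11 t=22 v=3: → [22,28),[21,27),[20,26),[19,25),[18,24),[17,23); WM=22; [11,17) fires=9 [12,18) fires=3 [13,19) fires=3 [14,20) fires=3 [15,21) fires=3 [16,22) fires=3
i=12 t=30 v=1: → [30,36),[29,35),[28,34),[27,33),[26,32),[25,31); WM=22
i=13 t=33 v=8: → [33,39),[32,38),[31,37),[30,36),[29,35),[28,34); WM=22
i=14 t=20 v=1: DROP (t<22-1); WM=33; [17,23) fires=11 [18,24) fires=11 [19,25) fires=11 [20,26) fires=11 [21,27) fires=11 [22,28) fires=11 [25,31) fires=1 [26,32) fires=1 [27,33) fires=1
i=15 t=33 v=2: → [33,39),[32,38),[31,37),[30,36),[29,35),[28,34); WM=33
i=16 t=29 v=1: DROP (t<33-1); WM=33
i=17 t=34 v=4: → [34,40),[33,39),[32,38),[31,37),[30,36),[29,35); WM=34; [28,34) fires=11
i=18 t=24 v=3: DROP (t<34-1); WM=34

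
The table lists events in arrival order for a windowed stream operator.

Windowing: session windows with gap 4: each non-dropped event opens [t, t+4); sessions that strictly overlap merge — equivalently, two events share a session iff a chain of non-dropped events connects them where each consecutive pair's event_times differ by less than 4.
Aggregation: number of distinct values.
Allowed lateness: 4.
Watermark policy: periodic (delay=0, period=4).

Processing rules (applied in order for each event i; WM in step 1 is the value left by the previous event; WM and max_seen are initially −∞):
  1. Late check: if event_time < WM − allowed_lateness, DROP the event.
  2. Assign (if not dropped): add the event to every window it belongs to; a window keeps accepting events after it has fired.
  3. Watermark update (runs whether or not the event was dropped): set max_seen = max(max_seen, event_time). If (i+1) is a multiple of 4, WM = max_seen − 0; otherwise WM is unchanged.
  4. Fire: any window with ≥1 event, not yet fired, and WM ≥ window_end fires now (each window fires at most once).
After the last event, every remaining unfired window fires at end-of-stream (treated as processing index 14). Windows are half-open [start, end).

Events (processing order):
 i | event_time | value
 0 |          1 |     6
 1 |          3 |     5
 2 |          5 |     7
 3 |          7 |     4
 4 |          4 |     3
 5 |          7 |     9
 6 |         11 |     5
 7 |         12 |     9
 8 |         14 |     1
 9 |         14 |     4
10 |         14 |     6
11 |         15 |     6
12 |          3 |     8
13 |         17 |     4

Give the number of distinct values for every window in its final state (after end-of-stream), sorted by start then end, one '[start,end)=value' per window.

[1,11)=6 [11,21)=5

i=0 t=1 v=6: → [1,5); WM=−∞
i=1 t=3 v=5: → [1,7); WM=−∞
i=2 t=5 v=7: → [1,9); WM=−∞
i=3 t=7 v=4: → [1,11); WM=7
i=4 t=4 v=3: → [1,11); WM=7
i=5 t=7 v=9: → [1,11); WM=7
i=6 t=11 v=5: → [11,15); WM=7
i=7 t=12 v=9: → [11,16); WM=12
i=8 t=14 v=1: → [11,18); WM=12
i=9 t=14 v=4: → [11,18); WM=12
i=10 t=14 v=6: → [11,18); WM=12
i=11 t=15 v=6: → [11,19); WM=15
i=12 t=3 v=8: DROP (t<15-4); WM=15
i=13 t=17 v=4: → [11,21); WM=15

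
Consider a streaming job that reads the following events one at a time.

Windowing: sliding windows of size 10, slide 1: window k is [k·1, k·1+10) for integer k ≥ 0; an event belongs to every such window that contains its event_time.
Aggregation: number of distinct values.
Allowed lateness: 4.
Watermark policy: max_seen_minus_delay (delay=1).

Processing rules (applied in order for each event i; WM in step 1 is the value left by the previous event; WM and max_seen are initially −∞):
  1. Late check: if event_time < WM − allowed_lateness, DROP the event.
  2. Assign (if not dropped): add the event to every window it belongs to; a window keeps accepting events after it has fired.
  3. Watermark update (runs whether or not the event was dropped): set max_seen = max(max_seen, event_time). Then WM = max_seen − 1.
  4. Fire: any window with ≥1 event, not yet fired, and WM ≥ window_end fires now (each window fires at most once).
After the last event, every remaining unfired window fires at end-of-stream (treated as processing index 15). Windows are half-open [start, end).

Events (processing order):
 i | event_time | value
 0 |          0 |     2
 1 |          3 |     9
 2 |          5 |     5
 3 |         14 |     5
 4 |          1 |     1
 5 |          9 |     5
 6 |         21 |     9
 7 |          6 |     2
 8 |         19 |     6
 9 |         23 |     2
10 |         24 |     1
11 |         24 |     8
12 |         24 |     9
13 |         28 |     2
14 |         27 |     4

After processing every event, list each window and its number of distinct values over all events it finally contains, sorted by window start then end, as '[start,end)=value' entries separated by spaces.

i=0 t=0 v=2: → [0,10); WM=-1
i=1 t=3 v=9: → [3,13),[2,12),[1,11),[0,10); WM=2
i=2 t=5 v=5: → [5,15),[4,14),[3,13),[2,12),[1,11),[0,10); WM=4
i=3 t=14 v=5: → [14,24),[13,23),[12,22),[11,21),[10,20),[9,19),[8,18),[7,17),[6,16),[5,15); WM=13; [0,10) fires=3 [1,11) fires=2 [2,12) fires=2 [3,13) fires=2
i=4 t=1 v=1: DROP (t<13-4); WM=13
i=5 t=9 v=5: → [9,19),[8,18),[7,17),[6,16),[5,15),[4,14),[3,13),[2,12),[1,11),[0,10); WM=13
i=6 t=21 v=9: → [21,31),[20,30),[19,29),[18,28),[17,27),[16,26),[15,25),[14,24),[13,23),[12,22); WM=20; [4,14) fires=1 [5,15) fires=1 [6,16) fires=1 [7,17) fires=1 [8,18) fires=1 [9,19) fires=1 [10,20) fires=1
i=7 t=6 v=2: DROP (t<20-4); WM=20
i=8 t=19 v=6: → [19,29),[18,28),[17,27),[16,26),[15,25),[14,24),[13,23),[12,22),[11,21),[10,20); WM=20
i=9 t=23 v=2: → [23,33),[22,32),[21,31),[20,30),[19,29),[18,28),[17,27),[16,26),[15,25),[14,24); WM=22; [11,21) fires=2 [12,22) fires=3
i=10 t=24 v=1: → [24,34),[23,33),[22,32),[21,31),[20,30),[19,29),[18,28),[17,27),[16,26),[15,25); WM=23; [13,23) fires=3
i=11 t=24 v=8: → [24,34),[23,33),[22,32),[21,31),[20,30),[19,29),[18,28),[17,27),[16,26),[15,25); WM=23
i=12 t=24 v=9: → [24,34),[23,33),[22,32),[21,31),[20,30),[19,29),[18,28),[17,27),[16,26),[15,25); WM=23
i=13 t=28 v=2: → [28,38),[27,37),[26,36),[25,35),[24,34),[23,33),[22,32),[21,31),[20,30),[19,29); WM=27; [14,24) fires=4 [15,25) fires=5 [16,26) fires=5 [17,27) fires=5
i=14 t=27 v=4: → [27,37),[26,36),[25,35),[24,34),[23,33),[22,32),[21,31),[20,30),[19,29),[18,28); WM=27

[0,10)=3 [1,11)=2 [2,12)=2 [3,13)=2 [4,14)=1 [5,15)=1 [6,16)=1 [7,17)=1 [8,18)=1 [9,19)=1 [10,20)=2 [11,21)=2 [12,22)=3 [13,23)=3 [14,24)=4 [15,25)=5 [16,26)=5 [17,27)=5 [18,28)=6 [19,29)=6 [20,30)=5 [21,31)=5 [22,32)=5 [23,33)=5 [24,34)=5 [25,35)=2 [26,36)=2 [27,37)=2 [28,38)=1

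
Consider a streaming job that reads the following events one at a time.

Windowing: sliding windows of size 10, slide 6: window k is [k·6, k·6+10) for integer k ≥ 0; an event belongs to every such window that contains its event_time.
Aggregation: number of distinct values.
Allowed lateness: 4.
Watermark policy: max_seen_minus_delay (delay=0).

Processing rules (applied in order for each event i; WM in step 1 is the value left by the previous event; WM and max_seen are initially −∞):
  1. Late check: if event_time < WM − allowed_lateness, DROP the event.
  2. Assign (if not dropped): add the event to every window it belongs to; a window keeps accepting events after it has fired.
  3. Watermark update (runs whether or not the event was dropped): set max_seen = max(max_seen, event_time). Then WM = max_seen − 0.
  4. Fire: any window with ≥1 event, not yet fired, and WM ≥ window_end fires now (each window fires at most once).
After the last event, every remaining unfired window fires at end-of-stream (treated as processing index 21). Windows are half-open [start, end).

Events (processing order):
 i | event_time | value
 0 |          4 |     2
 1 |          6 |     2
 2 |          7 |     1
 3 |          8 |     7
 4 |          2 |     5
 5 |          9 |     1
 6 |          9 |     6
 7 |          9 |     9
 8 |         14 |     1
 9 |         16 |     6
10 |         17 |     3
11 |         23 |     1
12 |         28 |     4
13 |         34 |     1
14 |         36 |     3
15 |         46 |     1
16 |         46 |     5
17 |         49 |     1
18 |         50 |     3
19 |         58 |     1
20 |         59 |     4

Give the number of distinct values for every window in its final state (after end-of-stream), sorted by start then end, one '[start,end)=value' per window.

[0,10)=5 [6,16)=5 [12,22)=3 [18,28)=1 [24,34)=1 [30,40)=2 [36,46)=1 [42,52)=3 [48,58)=2 [54,64)=2

i=0 t=4 v=2: → [0,10); WM=4
i=1 t=6 v=2: → [6,16),[0,10); WM=6
i=2 t=7 v=1: → [6,16),[0,10); WM=7
i=3 t=8 v=7: → [6,16),[0,10); WM=8
i=4 t=2 v=5: DROP (t<8-4); WM=8
i=5 t=9 v=1: → [6,16),[0,10); WM=9
i=6 t=9 v=6: → [6,16),[0,10); WM=9
i=7 t=9 v=9: → [6,16),[0,10); WM=9
i=8 t=14 v=1: → [12,22),[6,16); WM=14; [0,10) fires=5
i=9 t=16 v=6: → [12,22); WM=16; [6,16) fires=5
i=10 t=17 v=3: → [12,22); WM=17
i=11 t=23 v=1: → [18,28); WM=23; [12,22) fires=3
i=12 t=28 v=4: → [24,34); WM=28; [18,28) fires=1
i=13 t=34 v=1: → [30,40); WM=34; [24,34) fires=1
i=14 t=36 v=3: → [36,46),[30,40); WM=36
i=15 t=46 v=1: → [42,52); WM=46; [30,40) fires=2 [36,46) fires=1
i=16 t=46 v=5: → [42,52); WM=46
i=17 t=49 v=1: → [48,58),[42,52); WM=49
i=18 t=50 v=3: → [48,58),[42,52); WM=50
i=19 t=58 v=1: → [54,64); WM=58; [42,52) fires=3 [48,58) fires=2
i=20 t=59 v=4: → [54,64); WM=59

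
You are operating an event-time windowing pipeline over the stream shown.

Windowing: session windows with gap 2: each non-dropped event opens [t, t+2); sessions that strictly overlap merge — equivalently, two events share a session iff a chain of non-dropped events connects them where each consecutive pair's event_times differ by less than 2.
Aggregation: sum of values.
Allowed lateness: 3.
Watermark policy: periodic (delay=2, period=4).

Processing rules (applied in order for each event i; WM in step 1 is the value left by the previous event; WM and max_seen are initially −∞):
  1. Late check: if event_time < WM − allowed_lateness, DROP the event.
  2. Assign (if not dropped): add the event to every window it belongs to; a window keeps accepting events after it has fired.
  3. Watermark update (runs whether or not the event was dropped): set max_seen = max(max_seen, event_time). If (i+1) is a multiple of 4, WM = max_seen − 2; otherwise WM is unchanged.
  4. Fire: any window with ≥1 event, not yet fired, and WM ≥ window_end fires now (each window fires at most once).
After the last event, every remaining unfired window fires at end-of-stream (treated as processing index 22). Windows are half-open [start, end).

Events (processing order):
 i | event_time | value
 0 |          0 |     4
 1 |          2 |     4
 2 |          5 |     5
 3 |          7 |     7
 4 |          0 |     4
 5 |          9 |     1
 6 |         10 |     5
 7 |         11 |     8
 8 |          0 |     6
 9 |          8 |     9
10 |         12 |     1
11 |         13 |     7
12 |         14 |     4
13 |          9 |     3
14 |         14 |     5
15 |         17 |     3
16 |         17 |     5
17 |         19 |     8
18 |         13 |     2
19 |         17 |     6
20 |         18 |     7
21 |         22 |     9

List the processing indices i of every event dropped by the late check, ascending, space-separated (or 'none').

i=0 t=0 v=4: → [0,2); WM=−∞
i=1 t=2 v=4: → [2,4); WM=−∞
i=2 t=5 v=5: → [5,7); WM=−∞
i=3 t=7 v=7: → [7,9); WM=5
i=4 t=0 v=4: DROP (t<5-3); WM=5
i=5 t=9 v=1: → [9,11); WM=5
i=6 t=10 v=5: → [9,12); WM=5
i=7 t=11 v=8: → [9,13); WM=9
i=8 t=0 v=6: DROP (t<9-3); WM=9
i=9 t=8 v=9: → [7,13); WM=9
i=10 t=12 v=1: → [7,14); WM=9
i=11 t=13 v=7: → [7,15); WM=11
i=12 t=14 v=4: → [7,16); WM=11
i=13 t=9 v=3: → [7,16); WM=11
i=14 t=14 v=5: → [7,16); WM=11
i=15 t=17 v=3: → [17,19); WM=15
i=16 t=17 v=5: → [17,19); WM=15
i=17 t=19 v=8: → [19,21); WM=15
i=18 t=13 v=2: → [7,16); WM=15
i=19 t=17 v=6: → [17,19); WM=17
i=20 t=18 v=7: → [17,21); WM=17
i=21 t=22 v=9: → [22,24); WM=17

4 8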